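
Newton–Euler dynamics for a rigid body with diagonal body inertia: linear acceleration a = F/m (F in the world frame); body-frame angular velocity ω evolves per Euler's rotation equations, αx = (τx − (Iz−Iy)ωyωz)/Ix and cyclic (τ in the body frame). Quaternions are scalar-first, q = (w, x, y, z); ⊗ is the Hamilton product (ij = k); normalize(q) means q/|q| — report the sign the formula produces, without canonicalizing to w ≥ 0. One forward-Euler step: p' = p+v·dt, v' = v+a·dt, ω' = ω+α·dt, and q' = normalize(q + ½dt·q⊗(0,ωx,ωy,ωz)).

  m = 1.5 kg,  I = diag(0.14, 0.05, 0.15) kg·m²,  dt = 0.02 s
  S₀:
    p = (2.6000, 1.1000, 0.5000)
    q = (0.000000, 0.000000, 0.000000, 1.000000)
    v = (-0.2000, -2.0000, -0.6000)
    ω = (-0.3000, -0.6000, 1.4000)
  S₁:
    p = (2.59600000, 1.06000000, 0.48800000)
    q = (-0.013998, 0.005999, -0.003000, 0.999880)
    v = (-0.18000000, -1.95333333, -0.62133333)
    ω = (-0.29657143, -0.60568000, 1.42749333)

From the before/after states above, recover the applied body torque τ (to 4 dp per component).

Δω = ω₁−ω₀ = (0.00342857, -0.00568000, 0.02749333)
I·α + gyro = (-0.0600, -0.0100, 0.1900)

τ = (-0.0600, -0.0100, 0.1900)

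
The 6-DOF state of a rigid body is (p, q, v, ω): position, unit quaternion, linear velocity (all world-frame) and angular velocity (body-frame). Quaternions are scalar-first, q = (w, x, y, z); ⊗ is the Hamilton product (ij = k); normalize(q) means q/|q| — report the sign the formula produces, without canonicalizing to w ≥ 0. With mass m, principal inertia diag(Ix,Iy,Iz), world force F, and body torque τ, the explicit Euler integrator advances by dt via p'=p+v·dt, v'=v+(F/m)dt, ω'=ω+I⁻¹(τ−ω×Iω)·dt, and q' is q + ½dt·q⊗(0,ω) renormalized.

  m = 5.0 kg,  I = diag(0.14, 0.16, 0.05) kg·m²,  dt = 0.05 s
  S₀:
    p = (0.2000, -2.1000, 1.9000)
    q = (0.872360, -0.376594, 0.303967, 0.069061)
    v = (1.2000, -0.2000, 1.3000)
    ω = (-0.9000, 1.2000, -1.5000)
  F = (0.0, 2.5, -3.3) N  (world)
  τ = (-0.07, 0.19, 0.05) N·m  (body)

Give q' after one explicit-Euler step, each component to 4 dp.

q' = (0.8562, -0.4091, 0.3140, 0.0318)

Hamilton product q⊗(0,ω) = (-0.6001035, -1.3239477, 0.4197861, -1.4868825)
q + ½dt·q⊗(0,ω), renormalized = (0.8562, -0.4091, 0.3140, 0.0318)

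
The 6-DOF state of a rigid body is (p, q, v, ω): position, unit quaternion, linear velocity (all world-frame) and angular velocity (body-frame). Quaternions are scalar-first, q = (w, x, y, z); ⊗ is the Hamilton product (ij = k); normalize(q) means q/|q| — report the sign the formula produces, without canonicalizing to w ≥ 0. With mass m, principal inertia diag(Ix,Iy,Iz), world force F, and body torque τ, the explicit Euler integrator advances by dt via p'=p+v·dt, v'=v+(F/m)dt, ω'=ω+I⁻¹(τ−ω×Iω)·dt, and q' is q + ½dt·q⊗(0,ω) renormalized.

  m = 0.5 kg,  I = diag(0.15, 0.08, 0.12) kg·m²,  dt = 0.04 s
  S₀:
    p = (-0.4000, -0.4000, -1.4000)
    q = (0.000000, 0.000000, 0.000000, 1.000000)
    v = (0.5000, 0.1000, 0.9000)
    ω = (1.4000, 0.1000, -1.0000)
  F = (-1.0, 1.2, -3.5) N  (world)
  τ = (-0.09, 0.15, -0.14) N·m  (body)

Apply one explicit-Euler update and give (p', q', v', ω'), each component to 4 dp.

gyro term ω×Iω = (-0.0040, -0.0420, -0.0098)
(τ − ω×Iω)/I = (-0.5733, 2.4000, -1.0850)
ω' = ω + α·dt = (1.3771, 0.1960, -1.0434)
q⊗(0,ω) = (1.0000000, -0.1000000, 1.4000000, 0.0000000)
q + ½dt·q⊗(0,ω), renormalized = (0.0200, -0.0020, 0.0280, 0.9994)
p + v·dt = (-0.3800, -0.3960, -1.3640)
v' = v + a·dt = (0.4200, 0.1960, 0.6200)

p' = (-0.3800, -0.3960, -1.3640)
q' = (0.0200, -0.0020, 0.0280, 0.9994)
v' = (0.4200, 0.1960, 0.6200)
ω' = (1.3771, 0.1960, -1.0434)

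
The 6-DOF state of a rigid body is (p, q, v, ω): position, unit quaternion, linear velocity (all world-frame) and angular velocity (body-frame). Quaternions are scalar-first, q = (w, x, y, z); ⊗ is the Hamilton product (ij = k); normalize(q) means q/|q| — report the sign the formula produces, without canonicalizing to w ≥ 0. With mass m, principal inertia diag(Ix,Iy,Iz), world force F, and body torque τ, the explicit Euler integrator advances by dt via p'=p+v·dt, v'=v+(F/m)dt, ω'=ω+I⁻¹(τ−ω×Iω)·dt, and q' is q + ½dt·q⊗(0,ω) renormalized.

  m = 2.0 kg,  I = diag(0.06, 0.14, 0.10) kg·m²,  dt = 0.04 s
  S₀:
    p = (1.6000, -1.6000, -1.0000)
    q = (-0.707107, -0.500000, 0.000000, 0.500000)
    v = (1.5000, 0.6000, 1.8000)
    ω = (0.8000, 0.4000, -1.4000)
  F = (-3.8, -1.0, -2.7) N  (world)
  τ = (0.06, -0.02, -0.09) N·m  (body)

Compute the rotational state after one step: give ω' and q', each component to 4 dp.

gyro term ω×Iω = (0.0224, 0.0448, 0.0256)
angular accel α = (0.6267, -0.4629, -1.1560)
ω' = ω + α·dt = (0.8251, 0.3815, -1.4462)
q⊗(0,ω) = (1.1000000, -0.7656856, -0.5828428, 0.7899498)
q + ½dt·q⊗(0,ω), renormalized = (-0.6847, -0.5150, -0.0117, 0.5155)

ω' = (0.8251, 0.3815, -1.4462)
q' = (-0.6847, -0.5150, -0.0117, 0.5155)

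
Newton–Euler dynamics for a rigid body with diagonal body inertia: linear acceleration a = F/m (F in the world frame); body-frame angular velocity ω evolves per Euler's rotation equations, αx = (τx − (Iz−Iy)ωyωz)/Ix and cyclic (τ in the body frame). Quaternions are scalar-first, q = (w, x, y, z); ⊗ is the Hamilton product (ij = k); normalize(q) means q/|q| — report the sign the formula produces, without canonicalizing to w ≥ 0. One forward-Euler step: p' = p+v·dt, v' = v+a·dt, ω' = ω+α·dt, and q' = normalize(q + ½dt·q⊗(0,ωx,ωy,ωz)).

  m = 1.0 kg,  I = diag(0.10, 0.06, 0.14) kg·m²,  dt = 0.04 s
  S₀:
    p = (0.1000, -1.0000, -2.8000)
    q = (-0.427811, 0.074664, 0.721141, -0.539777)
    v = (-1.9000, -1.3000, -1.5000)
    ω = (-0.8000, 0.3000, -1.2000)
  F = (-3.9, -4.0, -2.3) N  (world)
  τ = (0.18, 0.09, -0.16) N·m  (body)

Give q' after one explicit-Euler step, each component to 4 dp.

q' = (-0.4437, 0.0674, 0.7287, -0.5173)

q⊗(0,ω) = (-0.8043435, -0.3611873, 0.3930751, 1.1126852)
q' = normalize(q + ½dt·q⊗(0,ω)) = (-0.4437, 0.0674, 0.7287, -0.5173)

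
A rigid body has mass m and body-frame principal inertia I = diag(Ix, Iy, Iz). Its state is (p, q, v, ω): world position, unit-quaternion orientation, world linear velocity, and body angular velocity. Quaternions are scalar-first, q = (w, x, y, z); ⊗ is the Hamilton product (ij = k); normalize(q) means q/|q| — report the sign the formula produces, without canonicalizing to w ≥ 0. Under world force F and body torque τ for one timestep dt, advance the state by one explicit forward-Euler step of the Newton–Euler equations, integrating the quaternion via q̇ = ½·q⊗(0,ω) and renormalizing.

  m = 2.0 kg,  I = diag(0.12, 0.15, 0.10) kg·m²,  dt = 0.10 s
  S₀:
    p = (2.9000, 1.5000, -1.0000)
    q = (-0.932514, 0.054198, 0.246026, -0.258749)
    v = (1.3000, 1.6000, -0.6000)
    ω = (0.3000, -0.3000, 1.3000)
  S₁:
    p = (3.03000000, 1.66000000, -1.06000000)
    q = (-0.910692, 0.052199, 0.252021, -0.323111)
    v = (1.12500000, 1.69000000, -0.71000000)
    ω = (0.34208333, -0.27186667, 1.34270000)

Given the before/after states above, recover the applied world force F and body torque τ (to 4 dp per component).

v₁ − v₀ = (-0.17500000, 0.09000000, -0.11000000)
m·(v₁−v₀)/dt = (-3.5000, 1.8000, -2.2000)
rate change Δω = (0.04208333, 0.02813333, 0.04270000)
gyro term ω₀×Iω₀ = (0.0195, 0.0078, -0.0027)
I·α + gyro = (0.0700, 0.0500, 0.0400)

F = (-3.5000, 1.8000, -2.2000)
τ = (0.0700, 0.0500, 0.0400)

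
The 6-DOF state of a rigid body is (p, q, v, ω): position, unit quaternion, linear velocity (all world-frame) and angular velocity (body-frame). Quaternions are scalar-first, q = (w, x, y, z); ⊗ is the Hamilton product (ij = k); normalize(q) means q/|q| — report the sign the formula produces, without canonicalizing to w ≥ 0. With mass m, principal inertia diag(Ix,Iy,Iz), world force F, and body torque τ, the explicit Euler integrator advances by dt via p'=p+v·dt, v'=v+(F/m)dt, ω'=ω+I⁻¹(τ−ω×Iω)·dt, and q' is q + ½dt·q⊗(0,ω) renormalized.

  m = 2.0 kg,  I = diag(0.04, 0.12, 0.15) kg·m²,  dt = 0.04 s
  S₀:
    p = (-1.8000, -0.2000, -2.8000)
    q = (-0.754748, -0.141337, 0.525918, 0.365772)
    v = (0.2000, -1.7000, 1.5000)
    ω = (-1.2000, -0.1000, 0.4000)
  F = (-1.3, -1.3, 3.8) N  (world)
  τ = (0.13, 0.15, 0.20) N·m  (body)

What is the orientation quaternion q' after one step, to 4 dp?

q' = (-0.7598, -0.1182, 0.5196, 0.3725)

2q̇ = q⊗(0,ω) = (-0.2633214, 1.1526420, -0.3069168, 0.3433361)
q + ½dt·q⊗(0,ω), renormalized = (-0.7598, -0.1182, 0.5196, 0.3725)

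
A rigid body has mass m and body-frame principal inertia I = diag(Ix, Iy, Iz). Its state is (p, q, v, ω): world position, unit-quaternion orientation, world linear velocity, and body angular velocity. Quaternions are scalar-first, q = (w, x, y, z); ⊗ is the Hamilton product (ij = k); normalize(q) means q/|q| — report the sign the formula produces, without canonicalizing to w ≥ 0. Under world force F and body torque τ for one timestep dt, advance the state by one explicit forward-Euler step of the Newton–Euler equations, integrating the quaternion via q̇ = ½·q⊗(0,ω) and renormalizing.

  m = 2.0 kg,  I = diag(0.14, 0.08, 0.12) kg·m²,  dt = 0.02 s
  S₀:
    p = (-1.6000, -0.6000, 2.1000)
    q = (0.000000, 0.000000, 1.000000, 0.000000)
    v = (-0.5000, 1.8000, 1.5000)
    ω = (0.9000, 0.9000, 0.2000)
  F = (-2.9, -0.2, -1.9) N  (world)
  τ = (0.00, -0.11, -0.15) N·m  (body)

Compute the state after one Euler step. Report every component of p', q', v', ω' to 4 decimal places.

α = I⁻¹(τ − ω×Iω) = (-0.0514, -1.4200, -0.8450)
new body rate ω' = (0.8990, 0.8716, 0.1831)
2q̇ = q⊗(0,ω) = (-0.9000000, 0.2000000, 0.0000000, -0.9000000)
q' = normalize(q + ½dt·q⊗(0,ω)) = (-0.0090, 0.0020, 0.9999, -0.0090)
a = (-1.4500, -0.1000, -0.9500)
p' = p + v·dt = (-1.6100, -0.5640, 2.1300)
v' = v + a·dt = (-0.5290, 1.7980, 1.4810)

p' = (-1.6100, -0.5640, 2.1300)
q' = (-0.0090, 0.0020, 0.9999, -0.0090)
v' = (-0.5290, 1.7980, 1.4810)
ω' = (0.8990, 0.8716, 0.1831)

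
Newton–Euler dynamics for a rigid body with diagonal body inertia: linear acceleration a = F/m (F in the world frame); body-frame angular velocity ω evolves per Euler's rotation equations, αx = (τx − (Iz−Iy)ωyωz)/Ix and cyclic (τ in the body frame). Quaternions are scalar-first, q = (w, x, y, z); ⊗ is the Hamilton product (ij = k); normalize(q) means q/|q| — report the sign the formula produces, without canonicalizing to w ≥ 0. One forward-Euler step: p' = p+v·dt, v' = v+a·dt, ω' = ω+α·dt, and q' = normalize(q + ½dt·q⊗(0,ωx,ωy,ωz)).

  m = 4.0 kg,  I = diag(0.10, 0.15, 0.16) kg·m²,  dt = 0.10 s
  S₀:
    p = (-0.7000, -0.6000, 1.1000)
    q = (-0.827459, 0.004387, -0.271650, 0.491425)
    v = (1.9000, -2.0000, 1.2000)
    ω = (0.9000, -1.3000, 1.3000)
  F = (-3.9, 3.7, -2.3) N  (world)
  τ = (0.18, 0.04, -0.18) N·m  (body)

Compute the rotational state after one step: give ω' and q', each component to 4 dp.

ω' = (1.0969, -1.2265, 1.2241)
q' = (-0.8727, -0.0185, -0.1950, 0.4472)

α = I⁻¹(τ − ω×Iω) = (1.9690, 0.7347, -0.7594)
ω + α·dt = (1.0969, -1.2265, 1.2241)
Hamilton product q⊗(0,ω) = (-0.9959458, -0.4590056, 1.5122761, -0.8369148)
updated quaternion q' = (-0.8727, -0.0185, -0.1950, 0.4472)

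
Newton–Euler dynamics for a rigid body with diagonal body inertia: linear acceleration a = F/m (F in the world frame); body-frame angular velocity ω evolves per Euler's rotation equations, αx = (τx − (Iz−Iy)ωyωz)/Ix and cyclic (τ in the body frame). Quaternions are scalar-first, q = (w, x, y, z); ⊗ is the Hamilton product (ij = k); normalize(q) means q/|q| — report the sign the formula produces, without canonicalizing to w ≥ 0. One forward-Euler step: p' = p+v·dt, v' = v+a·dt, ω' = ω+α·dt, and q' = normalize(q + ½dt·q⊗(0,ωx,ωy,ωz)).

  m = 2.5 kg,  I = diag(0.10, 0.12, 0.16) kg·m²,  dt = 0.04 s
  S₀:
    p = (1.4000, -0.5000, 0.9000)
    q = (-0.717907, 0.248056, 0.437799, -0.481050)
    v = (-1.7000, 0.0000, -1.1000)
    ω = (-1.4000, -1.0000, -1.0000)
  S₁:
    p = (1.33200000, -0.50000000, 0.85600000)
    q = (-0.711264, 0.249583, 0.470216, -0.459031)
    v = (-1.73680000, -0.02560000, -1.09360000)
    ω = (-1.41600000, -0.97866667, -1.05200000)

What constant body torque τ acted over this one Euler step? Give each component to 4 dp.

τ = (0.0000, -0.0200, -0.1800)

ω₁ − ω₀ = (-0.01600000, 0.02133333, -0.05200000)
ω₀×(Iω₀) = (0.0400, -0.0840, 0.0280)
applied torque τ = (0.0000, -0.0200, -0.1800)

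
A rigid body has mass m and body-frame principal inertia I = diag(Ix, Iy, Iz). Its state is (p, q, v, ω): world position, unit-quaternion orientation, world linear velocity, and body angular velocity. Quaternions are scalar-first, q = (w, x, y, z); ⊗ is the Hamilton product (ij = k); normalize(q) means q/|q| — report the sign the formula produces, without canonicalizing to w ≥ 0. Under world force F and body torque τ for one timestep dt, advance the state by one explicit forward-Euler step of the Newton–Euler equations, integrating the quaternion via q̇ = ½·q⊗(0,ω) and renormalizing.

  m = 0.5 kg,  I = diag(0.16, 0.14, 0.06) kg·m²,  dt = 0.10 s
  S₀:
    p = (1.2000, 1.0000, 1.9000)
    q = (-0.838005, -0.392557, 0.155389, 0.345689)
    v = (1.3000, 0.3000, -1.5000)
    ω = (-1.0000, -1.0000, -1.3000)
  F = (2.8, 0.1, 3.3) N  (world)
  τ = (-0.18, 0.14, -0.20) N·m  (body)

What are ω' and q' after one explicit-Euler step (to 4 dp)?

ω' = (-1.0475, -0.9929, -1.6000)
q' = (-0.8236, -0.3419, 0.1538, 0.4256)

α = I⁻¹(τ − ω×Iω) = (-0.4750, 0.0714, -3.0000)
new body rate ω' = (-1.0475, -0.9929, -1.6000)
2q̇ = q⊗(0,ω) = (0.2122277, 0.9816883, -0.0180081, 1.6373525)
q' = normalize(q + ½dt·q⊗(0,ω)) = (-0.8236, -0.3419, 0.1538, 0.4256)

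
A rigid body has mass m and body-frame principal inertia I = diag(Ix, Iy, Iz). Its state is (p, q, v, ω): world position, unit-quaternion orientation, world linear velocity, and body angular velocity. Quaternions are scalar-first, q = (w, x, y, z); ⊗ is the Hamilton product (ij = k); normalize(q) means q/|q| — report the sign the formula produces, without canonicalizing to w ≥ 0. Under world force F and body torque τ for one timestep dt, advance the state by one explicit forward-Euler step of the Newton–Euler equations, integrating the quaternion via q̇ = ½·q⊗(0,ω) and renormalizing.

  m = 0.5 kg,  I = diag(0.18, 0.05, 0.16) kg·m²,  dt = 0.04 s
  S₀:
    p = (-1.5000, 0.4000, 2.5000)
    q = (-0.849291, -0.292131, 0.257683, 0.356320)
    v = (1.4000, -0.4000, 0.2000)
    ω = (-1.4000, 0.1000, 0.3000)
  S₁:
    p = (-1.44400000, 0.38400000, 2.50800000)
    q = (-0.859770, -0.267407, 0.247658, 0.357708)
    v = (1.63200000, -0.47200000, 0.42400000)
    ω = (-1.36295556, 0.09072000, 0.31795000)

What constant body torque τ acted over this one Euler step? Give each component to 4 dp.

τ = (0.1700, -0.0200, 0.0900)

rate change Δω = (0.03704444, -0.00928000, 0.01795000)
precession coupling = (0.0033, -0.0084, 0.0182)
I·α + gyro = (0.1700, -0.0200, 0.0900)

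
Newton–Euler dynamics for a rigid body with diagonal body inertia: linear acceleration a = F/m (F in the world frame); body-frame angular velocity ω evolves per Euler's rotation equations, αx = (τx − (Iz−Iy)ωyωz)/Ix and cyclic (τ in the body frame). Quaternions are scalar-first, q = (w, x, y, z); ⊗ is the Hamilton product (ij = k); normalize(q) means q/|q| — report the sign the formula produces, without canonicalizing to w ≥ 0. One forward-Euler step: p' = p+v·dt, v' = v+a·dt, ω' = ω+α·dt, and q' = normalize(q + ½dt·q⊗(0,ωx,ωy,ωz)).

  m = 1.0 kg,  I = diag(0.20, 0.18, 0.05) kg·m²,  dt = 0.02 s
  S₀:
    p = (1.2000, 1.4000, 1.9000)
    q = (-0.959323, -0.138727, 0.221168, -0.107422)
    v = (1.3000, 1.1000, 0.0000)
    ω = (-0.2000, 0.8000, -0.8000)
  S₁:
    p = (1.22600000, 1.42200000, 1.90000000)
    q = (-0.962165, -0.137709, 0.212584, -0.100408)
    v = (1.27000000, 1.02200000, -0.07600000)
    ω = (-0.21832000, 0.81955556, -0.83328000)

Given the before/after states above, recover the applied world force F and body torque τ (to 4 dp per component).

F = (-1.5000, -3.9000, -3.8000)
τ = (-0.1000, 0.2000, -0.0800)

Δω = ω₁−ω₀ = (-0.01832000, 0.01955556, -0.03328000)
precession coupling = (0.0832, 0.0240, 0.0032)
I·α + gyro = (-0.1000, 0.2000, -0.0800)
velocity change Δv = (-0.03000000, -0.07800000, -0.07600000)
F = m·Δv/dt = (-1.5000, -3.9000, -3.8000)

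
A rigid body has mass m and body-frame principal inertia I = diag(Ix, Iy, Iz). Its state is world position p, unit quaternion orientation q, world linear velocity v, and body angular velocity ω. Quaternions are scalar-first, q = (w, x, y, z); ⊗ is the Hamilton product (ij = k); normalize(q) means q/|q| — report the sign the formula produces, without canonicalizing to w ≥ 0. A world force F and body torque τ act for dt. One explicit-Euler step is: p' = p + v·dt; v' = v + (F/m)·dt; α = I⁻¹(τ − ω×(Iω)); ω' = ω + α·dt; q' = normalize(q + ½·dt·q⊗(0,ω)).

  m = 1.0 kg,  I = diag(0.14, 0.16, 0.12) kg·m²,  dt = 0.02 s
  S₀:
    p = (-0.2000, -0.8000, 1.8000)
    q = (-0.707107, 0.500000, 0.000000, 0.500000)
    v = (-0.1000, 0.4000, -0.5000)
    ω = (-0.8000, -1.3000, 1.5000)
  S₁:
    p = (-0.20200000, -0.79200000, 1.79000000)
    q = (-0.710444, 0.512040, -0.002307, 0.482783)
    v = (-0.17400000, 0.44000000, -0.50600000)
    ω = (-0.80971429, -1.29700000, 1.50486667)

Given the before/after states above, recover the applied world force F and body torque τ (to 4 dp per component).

Δω = ω₁−ω₀ = (-0.00971429, 0.00300000, 0.00486667)
I·α + gyro = (0.0100, 0.0000, 0.0500)
v₁ − v₀ = (-0.07400000, 0.04000000, -0.00600000)
m·(v₁−v₀)/dt = (-3.7000, 2.0000, -0.3000)

F = (-3.7000, 2.0000, -0.3000)
τ = (0.0100, 0.0000, 0.0500)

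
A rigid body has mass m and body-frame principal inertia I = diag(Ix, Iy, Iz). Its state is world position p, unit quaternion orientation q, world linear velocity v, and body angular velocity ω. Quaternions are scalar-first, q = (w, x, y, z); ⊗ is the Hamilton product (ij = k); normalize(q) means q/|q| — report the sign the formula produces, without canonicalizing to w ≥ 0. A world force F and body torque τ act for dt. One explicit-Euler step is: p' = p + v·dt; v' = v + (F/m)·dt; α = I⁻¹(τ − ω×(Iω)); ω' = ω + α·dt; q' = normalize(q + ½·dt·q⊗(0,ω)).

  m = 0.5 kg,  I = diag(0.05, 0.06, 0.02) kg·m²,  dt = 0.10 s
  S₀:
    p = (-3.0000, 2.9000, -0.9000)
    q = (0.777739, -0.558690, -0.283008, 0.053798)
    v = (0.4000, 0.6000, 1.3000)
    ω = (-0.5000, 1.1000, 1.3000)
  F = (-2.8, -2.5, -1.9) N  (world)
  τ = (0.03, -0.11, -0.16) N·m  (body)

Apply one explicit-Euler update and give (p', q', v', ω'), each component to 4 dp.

p' = (-2.9600, 2.9600, -0.7700)
q' = (0.7728, -0.5971, -0.2045, 0.0663)
v' = (-0.1600, 0.1000, 0.9200)
ω' = (-0.3256, 0.9492, 0.5275)

gyro term ω×Iω = (-0.0572, -0.0195, -0.0055)
(τ − ω×Iω)/I = (1.7440, -1.5083, -7.7250)
ω + α·dt = (-0.3256, 0.9492, 0.5275)
q⊗(0,ω) = (-0.0379736, -0.8159577, 1.5549109, 0.2549977)
updated quaternion q' = (0.7728, -0.5971, -0.2045, 0.0663)
linear accel F/m = (-5.6000, -5.0000, -3.8000)
p + v·dt = (-2.9600, 2.9600, -0.7700)
v' = v + a·dt = (-0.1600, 0.1000, 0.9200)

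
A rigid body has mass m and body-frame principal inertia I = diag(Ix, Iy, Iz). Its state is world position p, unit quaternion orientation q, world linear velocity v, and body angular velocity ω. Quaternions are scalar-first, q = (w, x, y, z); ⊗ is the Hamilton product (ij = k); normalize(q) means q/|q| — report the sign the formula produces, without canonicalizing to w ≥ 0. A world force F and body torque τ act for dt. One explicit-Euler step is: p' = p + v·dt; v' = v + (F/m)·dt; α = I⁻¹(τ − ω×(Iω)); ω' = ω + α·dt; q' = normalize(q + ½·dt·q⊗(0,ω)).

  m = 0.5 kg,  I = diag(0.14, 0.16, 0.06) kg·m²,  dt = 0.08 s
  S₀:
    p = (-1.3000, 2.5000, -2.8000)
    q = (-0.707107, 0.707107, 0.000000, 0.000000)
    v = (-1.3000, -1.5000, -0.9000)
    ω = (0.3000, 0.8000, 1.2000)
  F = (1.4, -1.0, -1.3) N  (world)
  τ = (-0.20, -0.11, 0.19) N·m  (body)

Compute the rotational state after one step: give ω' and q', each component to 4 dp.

ω' = (0.2406, 0.7306, 1.4469)
q' = (-0.7144, 0.6974, -0.0565, -0.0113)

angular accel α = (-0.7429, -0.8675, 3.0867)
ω + α·dt = (0.2406, 0.7306, 1.4469)
q⊗(0,ω) = (-0.2121321, -0.2121321, -1.4142140, -0.2828428)
updated quaternion q' = (-0.7144, 0.6974, -0.0565, -0.0113)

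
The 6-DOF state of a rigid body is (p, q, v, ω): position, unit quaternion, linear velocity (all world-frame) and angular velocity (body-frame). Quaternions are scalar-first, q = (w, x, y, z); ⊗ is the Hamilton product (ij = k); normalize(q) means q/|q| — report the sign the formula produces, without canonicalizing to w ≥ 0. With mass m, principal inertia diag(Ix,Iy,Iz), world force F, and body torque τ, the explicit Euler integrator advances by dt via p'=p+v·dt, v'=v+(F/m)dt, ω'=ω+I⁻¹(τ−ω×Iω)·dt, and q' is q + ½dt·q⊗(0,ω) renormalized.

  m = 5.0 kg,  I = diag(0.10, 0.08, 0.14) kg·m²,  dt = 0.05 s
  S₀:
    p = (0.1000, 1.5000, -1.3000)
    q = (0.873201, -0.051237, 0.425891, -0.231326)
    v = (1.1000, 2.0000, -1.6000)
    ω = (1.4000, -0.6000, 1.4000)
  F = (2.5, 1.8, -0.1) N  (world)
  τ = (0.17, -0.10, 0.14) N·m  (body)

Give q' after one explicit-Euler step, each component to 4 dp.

q⊗(0,ω) = (0.6511228, 1.6799332, -0.7760452, 0.6569762)
q' = normalize(q + ½dt·q⊗(0,ω)) = (0.8883, -0.0092, 0.4059, -0.2146)

q' = (0.8883, -0.0092, 0.4059, -0.2146)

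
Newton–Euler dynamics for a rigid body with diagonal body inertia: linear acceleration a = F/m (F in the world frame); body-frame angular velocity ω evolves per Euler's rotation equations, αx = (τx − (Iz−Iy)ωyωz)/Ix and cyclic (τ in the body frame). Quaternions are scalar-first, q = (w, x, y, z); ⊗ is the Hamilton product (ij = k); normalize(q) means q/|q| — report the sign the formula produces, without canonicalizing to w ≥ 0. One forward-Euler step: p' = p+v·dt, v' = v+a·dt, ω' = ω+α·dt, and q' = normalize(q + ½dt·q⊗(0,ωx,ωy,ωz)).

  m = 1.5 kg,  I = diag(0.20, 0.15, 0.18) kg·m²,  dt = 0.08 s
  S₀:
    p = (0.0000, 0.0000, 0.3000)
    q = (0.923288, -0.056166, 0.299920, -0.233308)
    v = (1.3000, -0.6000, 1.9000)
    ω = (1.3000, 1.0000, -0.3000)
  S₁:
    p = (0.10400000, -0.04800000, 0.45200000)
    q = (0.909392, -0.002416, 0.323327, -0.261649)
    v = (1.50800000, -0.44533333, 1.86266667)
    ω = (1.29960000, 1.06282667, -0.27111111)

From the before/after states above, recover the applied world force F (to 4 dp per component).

v₁ − v₀ = (0.20800000, 0.15466667, -0.03733333)
m·(v₁−v₀)/dt = (3.9000, 2.9000, -0.7000)

F = (3.9000, 2.9000, -0.7000)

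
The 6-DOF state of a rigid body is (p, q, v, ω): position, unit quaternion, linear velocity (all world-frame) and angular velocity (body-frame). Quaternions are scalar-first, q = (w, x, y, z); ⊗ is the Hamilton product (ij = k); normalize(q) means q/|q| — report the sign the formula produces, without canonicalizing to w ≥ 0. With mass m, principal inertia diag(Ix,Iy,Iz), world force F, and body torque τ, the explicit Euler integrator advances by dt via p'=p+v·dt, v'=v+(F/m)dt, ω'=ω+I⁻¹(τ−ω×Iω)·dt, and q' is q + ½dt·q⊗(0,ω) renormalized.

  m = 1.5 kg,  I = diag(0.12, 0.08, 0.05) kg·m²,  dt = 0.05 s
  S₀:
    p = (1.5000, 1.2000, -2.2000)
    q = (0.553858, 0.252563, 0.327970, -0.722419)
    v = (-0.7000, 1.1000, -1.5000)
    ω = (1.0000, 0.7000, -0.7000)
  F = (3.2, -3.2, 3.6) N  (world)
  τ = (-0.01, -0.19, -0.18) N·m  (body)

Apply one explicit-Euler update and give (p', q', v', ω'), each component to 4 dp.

linear accel F/m = (2.1333, -2.1333, 2.4000)
p + v·dt = (1.4650, 1.2550, -2.2750)
new velocity v' = (-0.5933, 0.9933, -1.3800)
α = I⁻¹(τ − ω×Iω) = (-0.2058, -1.7625, -3.0400)
new body rate ω' = (0.9897, 0.6119, -0.8520)
q⊗(0,ω) = (-0.9878353, 0.8299723, -0.1579243, -0.5388765)
q + ½dt·q⊗(0,ω), renormalized = (0.5288, 0.2731, 0.3238, -0.7354)

p' = (1.4650, 1.2550, -2.2750)
q' = (0.5288, 0.2731, 0.3238, -0.7354)
v' = (-0.5933, 0.9933, -1.3800)
ω' = (0.9897, 0.6119, -0.8520)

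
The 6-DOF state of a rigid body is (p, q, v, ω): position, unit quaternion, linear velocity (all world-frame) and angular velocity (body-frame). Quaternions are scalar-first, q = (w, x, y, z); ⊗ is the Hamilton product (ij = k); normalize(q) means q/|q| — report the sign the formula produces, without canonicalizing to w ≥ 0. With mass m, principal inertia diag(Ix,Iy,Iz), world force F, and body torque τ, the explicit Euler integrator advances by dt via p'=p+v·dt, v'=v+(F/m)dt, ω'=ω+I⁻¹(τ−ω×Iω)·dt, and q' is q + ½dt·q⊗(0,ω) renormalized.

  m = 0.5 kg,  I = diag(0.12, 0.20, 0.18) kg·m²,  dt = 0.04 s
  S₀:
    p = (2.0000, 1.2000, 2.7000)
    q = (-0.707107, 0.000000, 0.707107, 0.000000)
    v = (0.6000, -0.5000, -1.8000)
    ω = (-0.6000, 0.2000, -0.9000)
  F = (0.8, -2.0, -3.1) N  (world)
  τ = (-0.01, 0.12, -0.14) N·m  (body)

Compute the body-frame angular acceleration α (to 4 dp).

ω×(Iω) gyroscopic = (0.0036, -0.0324, -0.0096)
angular accel α = (-0.1133, 0.7620, -0.7244)

α = (-0.1133, 0.7620, -0.7244)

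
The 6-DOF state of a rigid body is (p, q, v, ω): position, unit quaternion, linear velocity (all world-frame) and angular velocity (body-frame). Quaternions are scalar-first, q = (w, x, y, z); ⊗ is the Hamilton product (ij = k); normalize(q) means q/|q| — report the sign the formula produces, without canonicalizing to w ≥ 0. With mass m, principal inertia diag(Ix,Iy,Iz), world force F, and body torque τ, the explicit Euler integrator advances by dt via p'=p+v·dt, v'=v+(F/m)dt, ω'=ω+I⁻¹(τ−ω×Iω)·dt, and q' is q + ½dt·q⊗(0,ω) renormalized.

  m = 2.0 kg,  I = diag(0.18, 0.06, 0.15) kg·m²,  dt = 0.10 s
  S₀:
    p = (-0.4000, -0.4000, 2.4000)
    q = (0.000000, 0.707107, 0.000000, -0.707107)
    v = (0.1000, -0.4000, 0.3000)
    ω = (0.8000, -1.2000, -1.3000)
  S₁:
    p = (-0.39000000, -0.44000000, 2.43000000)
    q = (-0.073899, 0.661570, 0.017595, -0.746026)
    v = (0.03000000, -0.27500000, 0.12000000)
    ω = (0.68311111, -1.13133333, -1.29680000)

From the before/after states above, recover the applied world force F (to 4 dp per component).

Δv = v₁−v₀ = (-0.07000000, 0.12500000, -0.18000000)
m·(v₁−v₀)/dt = (-1.4000, 2.5000, -3.6000)

F = (-1.4000, 2.5000, -3.6000)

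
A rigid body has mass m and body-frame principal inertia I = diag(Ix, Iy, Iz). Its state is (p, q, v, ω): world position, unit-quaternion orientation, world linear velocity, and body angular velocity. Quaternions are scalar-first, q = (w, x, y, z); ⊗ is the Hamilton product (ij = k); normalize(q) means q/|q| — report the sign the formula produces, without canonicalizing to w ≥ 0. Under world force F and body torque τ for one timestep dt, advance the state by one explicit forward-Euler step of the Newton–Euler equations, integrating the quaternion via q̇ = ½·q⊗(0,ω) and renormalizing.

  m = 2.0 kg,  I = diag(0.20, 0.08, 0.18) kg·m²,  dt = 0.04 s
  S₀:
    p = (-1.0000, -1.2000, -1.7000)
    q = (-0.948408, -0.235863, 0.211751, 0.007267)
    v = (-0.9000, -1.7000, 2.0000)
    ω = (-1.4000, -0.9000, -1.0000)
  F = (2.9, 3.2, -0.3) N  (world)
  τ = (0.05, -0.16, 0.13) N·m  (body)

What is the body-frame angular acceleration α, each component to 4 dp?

α = (-0.2000, -2.3500, 1.5622)

precession coupling ω×(Iω) = (0.0900, 0.0280, -0.1512)
angular accel α = (-0.2000, -2.3500, 1.5622)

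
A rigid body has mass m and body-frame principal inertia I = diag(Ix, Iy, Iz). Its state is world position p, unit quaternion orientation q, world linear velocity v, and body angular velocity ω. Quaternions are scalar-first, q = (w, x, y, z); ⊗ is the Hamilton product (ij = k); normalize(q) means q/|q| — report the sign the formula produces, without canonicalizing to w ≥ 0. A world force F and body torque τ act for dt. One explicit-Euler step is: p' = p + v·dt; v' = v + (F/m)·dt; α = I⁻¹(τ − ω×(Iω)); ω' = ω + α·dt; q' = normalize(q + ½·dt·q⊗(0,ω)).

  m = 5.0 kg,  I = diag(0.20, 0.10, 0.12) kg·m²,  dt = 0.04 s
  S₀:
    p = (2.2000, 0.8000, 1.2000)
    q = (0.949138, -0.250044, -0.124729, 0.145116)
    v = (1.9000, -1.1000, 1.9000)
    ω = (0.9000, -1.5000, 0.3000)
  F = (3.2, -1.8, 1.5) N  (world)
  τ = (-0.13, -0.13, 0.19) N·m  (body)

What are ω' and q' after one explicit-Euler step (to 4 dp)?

ω' = (0.8758, -1.5606, 0.3183)
q' = (0.9484, -0.2292, -0.1490, 0.1605)

ω×(Iω) gyroscopic = (-0.0090, 0.0216, 0.1350)
angular accel α = (-0.6050, -1.5160, 0.4583)
ω + α·dt = (0.8758, -1.5606, 0.3183)
2q̇ = q⊗(0,ω) = (-0.0055887, 1.0344795, -1.2180894, 0.7720635)
updated quaternion q' = (0.9484, -0.2292, -0.1490, 0.1605)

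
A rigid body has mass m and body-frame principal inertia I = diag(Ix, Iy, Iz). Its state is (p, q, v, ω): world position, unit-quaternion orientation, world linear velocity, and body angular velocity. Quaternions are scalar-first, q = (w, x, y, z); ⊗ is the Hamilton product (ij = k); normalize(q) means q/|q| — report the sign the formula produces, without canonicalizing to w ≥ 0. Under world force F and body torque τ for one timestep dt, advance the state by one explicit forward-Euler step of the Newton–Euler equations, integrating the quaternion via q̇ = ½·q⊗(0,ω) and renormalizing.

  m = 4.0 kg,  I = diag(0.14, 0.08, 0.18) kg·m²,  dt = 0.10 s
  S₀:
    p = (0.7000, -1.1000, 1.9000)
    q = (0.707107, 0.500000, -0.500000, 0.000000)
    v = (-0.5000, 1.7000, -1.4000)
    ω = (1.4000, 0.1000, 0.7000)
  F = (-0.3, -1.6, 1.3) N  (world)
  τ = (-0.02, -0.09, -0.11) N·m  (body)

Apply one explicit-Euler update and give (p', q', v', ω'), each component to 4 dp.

gyro term ω×Iω = (0.0070, -0.0392, -0.0084)
(τ − ω×Iω)/I = (-0.1929, -0.6350, -0.5644)
ω' = ω + α·dt = (1.3807, 0.0365, 0.6436)
q⊗(0,ω) = (-0.6500000, 0.6399498, -0.2792893, 1.2449749)
q' = normalize(q + ½dt·q⊗(0,ω)) = (0.6725, 0.5304, -0.5124, 0.0621)
linear accel F/m = (-0.0750, -0.4000, 0.3250)
p + v·dt = (0.6500, -0.9300, 1.7600)
new velocity v' = (-0.5075, 1.6600, -1.3675)

p' = (0.6500, -0.9300, 1.7600)
q' = (0.6725, 0.5304, -0.5124, 0.0621)
v' = (-0.5075, 1.6600, -1.3675)
ω' = (1.3807, 0.0365, 0.6436)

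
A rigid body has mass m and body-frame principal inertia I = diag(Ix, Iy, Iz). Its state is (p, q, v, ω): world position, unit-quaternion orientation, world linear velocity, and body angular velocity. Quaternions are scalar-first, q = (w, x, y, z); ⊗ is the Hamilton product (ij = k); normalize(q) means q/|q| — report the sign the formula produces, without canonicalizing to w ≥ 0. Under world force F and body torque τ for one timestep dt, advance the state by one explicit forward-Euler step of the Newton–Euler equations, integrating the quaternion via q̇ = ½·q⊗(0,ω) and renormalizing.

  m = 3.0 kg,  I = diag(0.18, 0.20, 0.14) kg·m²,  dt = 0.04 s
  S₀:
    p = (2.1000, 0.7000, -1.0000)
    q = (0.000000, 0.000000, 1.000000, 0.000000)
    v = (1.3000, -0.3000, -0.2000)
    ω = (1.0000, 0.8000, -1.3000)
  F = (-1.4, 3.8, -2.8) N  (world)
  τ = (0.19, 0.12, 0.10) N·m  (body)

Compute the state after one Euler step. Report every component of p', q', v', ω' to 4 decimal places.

precession coupling ω×(Iω) = (0.0624, -0.0520, 0.0160)
angular accel α = (0.7089, 0.8600, 0.6000)
ω' = ω + α·dt = (1.0284, 0.8344, -1.2760)
q⊗(0,ω) = (-0.8000000, -1.3000000, 0.0000000, -1.0000000)
q' = normalize(q + ½dt·q⊗(0,ω)) = (-0.0160, -0.0260, 0.9993, -0.0200)
a = F/m = (-0.4667, 1.2667, -0.9333)
new position p' = (2.1520, 0.6880, -1.0080)
new velocity v' = (1.2813, -0.2493, -0.2373)

p' = (2.1520, 0.6880, -1.0080)
q' = (-0.0160, -0.0260, 0.9993, -0.0200)
v' = (1.2813, -0.2493, -0.2373)
ω' = (1.0284, 0.8344, -1.2760)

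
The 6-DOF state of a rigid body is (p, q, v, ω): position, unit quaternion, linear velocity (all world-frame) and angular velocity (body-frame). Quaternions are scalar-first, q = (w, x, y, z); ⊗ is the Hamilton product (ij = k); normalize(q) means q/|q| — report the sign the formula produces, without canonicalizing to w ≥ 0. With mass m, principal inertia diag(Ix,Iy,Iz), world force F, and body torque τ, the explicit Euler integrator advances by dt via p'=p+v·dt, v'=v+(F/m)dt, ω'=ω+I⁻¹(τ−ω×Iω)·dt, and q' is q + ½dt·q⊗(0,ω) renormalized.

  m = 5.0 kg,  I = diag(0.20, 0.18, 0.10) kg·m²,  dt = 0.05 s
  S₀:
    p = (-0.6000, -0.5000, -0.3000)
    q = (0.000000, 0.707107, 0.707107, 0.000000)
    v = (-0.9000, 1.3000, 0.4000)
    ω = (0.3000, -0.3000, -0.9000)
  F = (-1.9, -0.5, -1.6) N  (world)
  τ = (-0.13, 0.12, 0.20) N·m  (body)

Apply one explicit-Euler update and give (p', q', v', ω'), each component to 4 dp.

p' = (-0.6450, -0.4350, -0.2800)
q' = (0.0000, 0.6910, 0.7228, -0.0106)
v' = (-0.9190, 1.2950, 0.3840)
ω' = (0.2729, -0.2592, -0.8009)

(τ − ω×Iω)/I = (-0.5420, 0.8167, 1.9820)
ω' = ω + α·dt = (0.2729, -0.2592, -0.8009)
2q̇ = q⊗(0,ω) = (0.0000000, -0.6363963, 0.6363963, -0.4242642)
q + ½dt·q⊗(0,ω), renormalized = (0.0000, 0.6910, 0.7228, -0.0106)
new position p' = (-0.6450, -0.4350, -0.2800)
v' = v + a·dt = (-0.9190, 1.2950, 0.3840)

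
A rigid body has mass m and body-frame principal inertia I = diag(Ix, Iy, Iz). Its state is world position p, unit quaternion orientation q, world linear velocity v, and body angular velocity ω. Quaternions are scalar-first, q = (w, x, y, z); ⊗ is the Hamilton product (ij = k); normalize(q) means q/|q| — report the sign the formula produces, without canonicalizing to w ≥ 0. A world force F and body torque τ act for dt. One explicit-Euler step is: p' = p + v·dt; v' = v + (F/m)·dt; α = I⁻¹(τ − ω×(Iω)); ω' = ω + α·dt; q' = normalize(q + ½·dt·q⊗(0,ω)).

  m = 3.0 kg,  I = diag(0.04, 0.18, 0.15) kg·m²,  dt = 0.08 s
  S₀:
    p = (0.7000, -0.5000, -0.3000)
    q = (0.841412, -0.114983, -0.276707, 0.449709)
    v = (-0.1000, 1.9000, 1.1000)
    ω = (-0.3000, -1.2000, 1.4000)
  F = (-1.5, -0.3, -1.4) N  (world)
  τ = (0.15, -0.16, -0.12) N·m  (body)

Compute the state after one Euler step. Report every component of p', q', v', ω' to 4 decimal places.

p' = (0.6920, -0.3480, -0.2120)
q' = (0.7993, -0.1187, -0.3152, 0.4976)
v' = (-0.1400, 1.8920, 1.0627)
ω' = (-0.1008, -1.2916, 1.3091)

ω×(Iω) gyroscopic = (0.0504, 0.0462, 0.0504)
(τ − ω×Iω)/I = (2.4900, -1.1456, -1.1360)
new body rate ω' = (-0.1008, -1.2916, 1.3091)
2q̇ = q⊗(0,ω) = (-0.9961359, -0.1001626, -0.9836309, 1.2329443)
q + ½dt·q⊗(0,ω), renormalized = (0.7993, -0.1187, -0.3152, 0.4976)
p' = p + v·dt = (0.6920, -0.3480, -0.2120)
new velocity v' = (-0.1400, 1.8920, 1.0627)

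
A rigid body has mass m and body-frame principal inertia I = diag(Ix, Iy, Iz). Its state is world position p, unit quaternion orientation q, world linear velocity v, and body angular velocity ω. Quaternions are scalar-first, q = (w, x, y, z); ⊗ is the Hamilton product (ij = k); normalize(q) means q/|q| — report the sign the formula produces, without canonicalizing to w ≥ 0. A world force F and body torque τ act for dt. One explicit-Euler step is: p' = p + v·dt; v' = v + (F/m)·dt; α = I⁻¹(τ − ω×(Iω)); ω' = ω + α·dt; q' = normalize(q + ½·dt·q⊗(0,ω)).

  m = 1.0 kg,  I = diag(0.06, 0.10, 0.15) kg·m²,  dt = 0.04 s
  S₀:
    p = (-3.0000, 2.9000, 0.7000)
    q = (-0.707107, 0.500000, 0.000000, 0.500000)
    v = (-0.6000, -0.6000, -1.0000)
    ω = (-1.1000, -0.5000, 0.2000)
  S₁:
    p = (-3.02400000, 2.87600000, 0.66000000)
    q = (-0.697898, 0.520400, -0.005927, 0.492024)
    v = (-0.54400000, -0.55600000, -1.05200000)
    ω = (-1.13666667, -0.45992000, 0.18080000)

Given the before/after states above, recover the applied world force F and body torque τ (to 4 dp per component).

v₁ − v₀ = (0.05600000, 0.04400000, -0.05200000)
F = m·Δv/dt = (1.4000, 1.1000, -1.3000)
rate change Δω = (-0.03666667, 0.04008000, -0.01920000)
gyro term ω₀×Iω₀ = (-0.0050, 0.0198, 0.0220)
I·α + gyro = (-0.0600, 0.1200, -0.0500)

F = (1.4000, 1.1000, -1.3000)
τ = (-0.0600, 0.1200, -0.0500)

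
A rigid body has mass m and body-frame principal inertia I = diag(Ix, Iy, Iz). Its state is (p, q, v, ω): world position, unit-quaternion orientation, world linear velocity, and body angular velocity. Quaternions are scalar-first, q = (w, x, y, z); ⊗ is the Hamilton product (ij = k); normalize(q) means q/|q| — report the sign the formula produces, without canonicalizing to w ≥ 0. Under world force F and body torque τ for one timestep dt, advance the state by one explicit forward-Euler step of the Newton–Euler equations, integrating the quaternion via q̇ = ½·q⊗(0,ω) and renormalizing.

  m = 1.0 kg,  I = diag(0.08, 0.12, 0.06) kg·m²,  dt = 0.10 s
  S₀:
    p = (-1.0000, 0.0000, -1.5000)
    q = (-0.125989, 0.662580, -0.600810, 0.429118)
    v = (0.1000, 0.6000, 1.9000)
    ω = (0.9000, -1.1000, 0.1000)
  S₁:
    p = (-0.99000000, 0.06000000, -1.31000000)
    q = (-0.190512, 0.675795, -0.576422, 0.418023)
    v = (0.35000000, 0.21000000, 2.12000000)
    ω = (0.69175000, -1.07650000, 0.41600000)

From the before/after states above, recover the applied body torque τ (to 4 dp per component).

rate change Δω = (-0.20825000, 0.02350000, 0.31600000)
ω₀×(Iω₀) = (0.0066, 0.0018, -0.0396)
τ = I·(Δω/dt) + ω₀×(Iω₀) = (-0.1600, 0.0300, 0.1500)

τ = (-0.1600, 0.0300, 0.1500)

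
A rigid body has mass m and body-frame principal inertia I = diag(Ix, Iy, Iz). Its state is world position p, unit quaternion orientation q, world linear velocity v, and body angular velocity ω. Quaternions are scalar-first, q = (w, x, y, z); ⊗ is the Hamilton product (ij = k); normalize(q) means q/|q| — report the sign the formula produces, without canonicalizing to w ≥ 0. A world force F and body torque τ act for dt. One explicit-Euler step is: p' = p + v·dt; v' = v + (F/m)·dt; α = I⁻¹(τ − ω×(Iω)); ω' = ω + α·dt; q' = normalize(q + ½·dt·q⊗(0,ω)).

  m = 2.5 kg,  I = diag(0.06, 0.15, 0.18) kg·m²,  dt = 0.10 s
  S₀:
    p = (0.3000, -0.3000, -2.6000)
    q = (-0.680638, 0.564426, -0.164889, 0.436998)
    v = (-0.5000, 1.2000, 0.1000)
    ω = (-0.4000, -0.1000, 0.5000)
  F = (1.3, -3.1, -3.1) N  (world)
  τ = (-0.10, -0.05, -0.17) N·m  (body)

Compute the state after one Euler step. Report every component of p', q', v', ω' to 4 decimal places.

p + v·dt = (0.2500, -0.1800, -2.5900)
new velocity v' = (-0.4480, 1.0760, -0.0240)
(τ − ω×Iω)/I = (-1.6417, -0.4933, -0.9644)
ω + α·dt = (-0.5642, -0.1493, 0.4036)
q⊗(0,ω) = (-0.0092175, 0.2335105, -0.3889484, -0.4627172)
updated quaternion q' = (-0.6807, 0.5758, -0.1842, 0.4136)

p' = (0.2500, -0.1800, -2.5900)
q' = (-0.6807, 0.5758, -0.1842, 0.4136)
v' = (-0.4480, 1.0760, -0.0240)
ω' = (-0.5642, -0.1493, 0.4036)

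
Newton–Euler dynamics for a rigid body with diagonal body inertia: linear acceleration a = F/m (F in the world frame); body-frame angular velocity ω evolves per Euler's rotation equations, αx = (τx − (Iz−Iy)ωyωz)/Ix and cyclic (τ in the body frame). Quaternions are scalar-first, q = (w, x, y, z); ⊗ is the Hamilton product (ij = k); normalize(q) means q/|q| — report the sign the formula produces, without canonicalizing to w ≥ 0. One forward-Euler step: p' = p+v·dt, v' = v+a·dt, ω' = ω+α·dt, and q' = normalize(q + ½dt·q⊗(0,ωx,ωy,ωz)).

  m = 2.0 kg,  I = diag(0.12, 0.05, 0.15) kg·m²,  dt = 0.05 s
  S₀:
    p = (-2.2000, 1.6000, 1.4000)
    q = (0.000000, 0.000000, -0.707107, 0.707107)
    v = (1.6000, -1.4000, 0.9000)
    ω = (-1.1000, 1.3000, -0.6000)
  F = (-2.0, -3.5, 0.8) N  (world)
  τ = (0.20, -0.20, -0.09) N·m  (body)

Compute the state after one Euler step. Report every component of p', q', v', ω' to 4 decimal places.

p' = (-2.1200, 1.5300, 1.4450)
q' = (0.0336, -0.0124, -0.7258, 0.6870)
v' = (1.5500, -1.4875, 0.9200)
ω' = (-0.9842, 1.1198, -0.6634)

a = (-1.0000, -1.7500, 0.4000)
p' = p + v·dt = (-2.1200, 1.5300, 1.4450)
v + (F/m)dt = (1.5500, -1.4875, 0.9200)
(τ − ω×Iω)/I = (2.3167, -3.6040, -1.2673)
ω + α·dt = (-0.9842, 1.1198, -0.6634)
Hamilton product q⊗(0,ω) = (1.3435033, -0.4949749, -0.7778177, -0.7778177)
q' = normalize(q + ½dt·q⊗(0,ω)) = (0.0336, -0.0124, -0.7258, 0.6870)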